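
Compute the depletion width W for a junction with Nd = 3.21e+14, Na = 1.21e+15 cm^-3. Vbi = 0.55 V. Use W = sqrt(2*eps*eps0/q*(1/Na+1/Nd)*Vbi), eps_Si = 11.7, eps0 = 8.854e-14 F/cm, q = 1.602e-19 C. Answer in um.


Step 1: 1/Na + 1/Nd = 1/1.21e+15 + 1/3.21e+14 = 3.94171e-15
Step 2: 2*eps*eps0/q = 2*11.7*8.854e-14/1.602e-19 = 1.293281e+07
Step 3: W^2 = 1.293281e+07 * 3.94171e-15 * 0.55 = 2.80376e-08
Step 4: W = sqrt(2.80376e-08) = 1.674e-04 cm = 1.674 um

1.674


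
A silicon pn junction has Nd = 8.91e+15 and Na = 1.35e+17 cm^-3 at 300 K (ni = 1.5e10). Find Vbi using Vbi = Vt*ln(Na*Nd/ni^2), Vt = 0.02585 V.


Step 1: Compute Na*Nd/ni^2 = 1.35e+17 * 8.91e+15 / (1.5e10)^2 = 5.3460e+12
Step 2: ln(5.3460e+12) = 29.3074
Step 3: Vbi = 0.02585 * 29.3074 = 0.758 V

0.758


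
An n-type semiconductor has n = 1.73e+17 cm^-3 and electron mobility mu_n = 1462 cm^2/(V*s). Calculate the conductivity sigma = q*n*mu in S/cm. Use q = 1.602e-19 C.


Step 1: sigma = q * n * mu
Step 2: sigma = 1.602e-19 * 1.73e+17 * 1462
Step 3: sigma = 4.052e+01 S/cm

4.052e+01


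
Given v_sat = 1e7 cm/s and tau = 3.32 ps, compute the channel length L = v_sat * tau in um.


Step 1: tau in seconds = 3.32 ps * 1e-12 = 3.3200e-12 s
Step 2: L = v_sat * tau = 1e7 * 3.3200e-12 = 3.3200e-05 cm
Step 3: L in um = 3.3200e-05 * 1e4 = 0.332 um

0.332


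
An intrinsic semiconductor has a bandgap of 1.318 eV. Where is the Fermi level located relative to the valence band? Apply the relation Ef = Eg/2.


Step 1: For an intrinsic semiconductor, the Fermi level sits at midgap.
Step 2: Ef = Eg / 2 = 1.318 / 2 = 0.659 eV

0.659


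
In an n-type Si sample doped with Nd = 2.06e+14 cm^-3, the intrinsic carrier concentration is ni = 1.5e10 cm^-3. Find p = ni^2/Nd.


Step 1: Since Nd >> ni, n ≈ Nd = 2.06e+14 cm^-3
Step 2: p = ni^2 / n = (1.5e10)^2 / 2.06e+14
Step 3: p = 2.25e20 / 2.06e+14 = 1.09e+06 cm^-3

1.09e+06


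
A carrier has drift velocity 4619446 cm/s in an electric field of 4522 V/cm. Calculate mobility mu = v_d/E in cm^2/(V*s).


Step 1: mu = v_d / E
Step 2: mu = 4619446 / 4522
Step 3: mu = 1021.55 cm^2/(V*s)

1021.55


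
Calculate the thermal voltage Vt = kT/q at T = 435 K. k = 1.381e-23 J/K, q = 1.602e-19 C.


Step 1: kT = 1.381e-23 * 435 = 6.00735e-21 J
Step 2: Vt = kT/q = 6.00735e-21 / 1.602e-19
Step 3: Vt = 0.0375 V

0.0375


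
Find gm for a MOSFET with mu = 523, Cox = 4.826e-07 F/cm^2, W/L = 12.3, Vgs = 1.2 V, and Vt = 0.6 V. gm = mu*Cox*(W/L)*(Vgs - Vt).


Step 1: Vov = Vgs - Vt = 1.2 - 0.6 = 0.6 V
Step 2: gm = mu * Cox * (W/L) * Vov
Step 3: gm = 523 * 4.826e-07 * 12.3 * 0.6 = 1.86e-03 S

1.86e-03


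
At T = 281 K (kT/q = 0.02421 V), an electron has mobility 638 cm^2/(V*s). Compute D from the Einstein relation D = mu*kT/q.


Step 1: D = mu * (kT/q)
Step 2: D = 638 * 0.02421
Step 3: D = 15.45 cm^2/s

15.45


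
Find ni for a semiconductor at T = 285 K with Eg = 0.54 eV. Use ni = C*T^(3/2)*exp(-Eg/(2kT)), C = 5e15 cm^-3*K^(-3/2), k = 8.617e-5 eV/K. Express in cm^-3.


Step 1: Compute kT = 8.617e-5 * 285 = 0.02455845 eV
Step 2: Exponent = -Eg/(2kT) = -0.54/(2*0.02455845) = -10.99418
Step 3: T^(3/2) = 285^1.5 = 4811.35
Step 4: ni = 5e15 * 4811.35 * exp(-10.99418) = 4.04e+14 cm^-3

4.04e+14


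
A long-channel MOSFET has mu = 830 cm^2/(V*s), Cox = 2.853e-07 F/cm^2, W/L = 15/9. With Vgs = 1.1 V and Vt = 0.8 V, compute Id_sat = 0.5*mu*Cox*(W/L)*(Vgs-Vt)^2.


Step 1: Overdrive voltage Vov = Vgs - Vt = 1.1 - 0.8 = 0.3 V
Step 2: W/L = 15/9 = 1.66667
Step 3: Id = 0.5 * 830 * 2.853e-07 * 1.66667 * 0.3^2
Step 4: Id = 1.78e-05 A

1.78e-05


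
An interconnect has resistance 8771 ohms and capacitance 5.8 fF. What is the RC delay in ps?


Step 1: tau = R * C
Step 2: tau = 8771 * 5.8 fF = 8771 * 5.8e-15 F
Step 3: tau = 5.08718e-11 s = 50.8718 ps

50.8718


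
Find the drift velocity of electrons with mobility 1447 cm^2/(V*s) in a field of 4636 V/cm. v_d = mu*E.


Step 1: v_d = mu * E
Step 2: v_d = 1447 * 4636 = 6708292
Step 3: v_d = 6.71e+06 cm/s

6.71e+06


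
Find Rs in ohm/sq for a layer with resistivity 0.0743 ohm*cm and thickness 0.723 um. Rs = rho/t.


Step 1: Convert thickness to cm: t = 0.723 um = 7.2300e-05 cm
Step 2: Rs = rho / t = 0.0743 / 7.2300e-05
Step 3: Rs = 1027.7 ohm/sq

1027.7


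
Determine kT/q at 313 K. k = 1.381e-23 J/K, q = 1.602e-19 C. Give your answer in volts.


Step 1: kT = 1.381e-23 * 313 = 4.32253e-21 J
Step 2: Vt = kT/q = 4.32253e-21 / 1.602e-19
Step 3: Vt = 0.02698 V

0.02698


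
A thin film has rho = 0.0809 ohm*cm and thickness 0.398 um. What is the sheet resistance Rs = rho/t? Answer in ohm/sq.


Step 1: Convert thickness to cm: t = 0.398 um = 3.9800e-05 cm
Step 2: Rs = rho / t = 0.0809 / 3.9800e-05
Step 3: Rs = 2032.7 ohm/sq

2032.7


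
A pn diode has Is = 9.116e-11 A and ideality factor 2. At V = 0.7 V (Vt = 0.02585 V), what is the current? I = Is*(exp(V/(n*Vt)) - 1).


Step 1: V/(n*Vt) = 0.7/(2*0.02585) = 13.5397
Step 2: exp(13.5397) = 7.5896e+05
Step 3: I = 9.116e-11 * (7.5896e+05 - 1) = 6.92e-05 A

6.92e-05


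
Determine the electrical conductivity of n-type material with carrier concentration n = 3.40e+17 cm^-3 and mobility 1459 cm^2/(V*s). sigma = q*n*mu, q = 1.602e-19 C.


Step 1: sigma = q * n * mu
Step 2: sigma = 1.602e-19 * 3.40e+17 * 1459
Step 3: sigma = 7.947e+01 S/cm

7.947e+01


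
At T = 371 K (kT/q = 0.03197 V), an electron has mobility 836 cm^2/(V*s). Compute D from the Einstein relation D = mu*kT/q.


Step 1: D = mu * (kT/q)
Step 2: D = 836 * 0.03197
Step 3: D = 26.73 cm^2/s

26.73


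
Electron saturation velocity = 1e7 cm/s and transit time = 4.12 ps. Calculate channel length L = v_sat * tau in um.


Step 1: tau in seconds = 4.12 ps * 1e-12 = 4.1200e-12 s
Step 2: L = v_sat * tau = 1e7 * 4.1200e-12 = 4.1200e-05 cm
Step 3: L in um = 4.1200e-05 * 1e4 = 0.412 um

0.412


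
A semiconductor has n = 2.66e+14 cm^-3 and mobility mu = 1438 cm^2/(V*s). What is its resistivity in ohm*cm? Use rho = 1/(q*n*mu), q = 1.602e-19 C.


Step 1: sigma = q * n * mu = 1.602e-19 * 2.66e+14 * 1438 = 6.12778e-02 S/cm
Step 2: rho = 1 / sigma = 1 / 6.12778e-02 = 16.32 ohm*cm

16.32


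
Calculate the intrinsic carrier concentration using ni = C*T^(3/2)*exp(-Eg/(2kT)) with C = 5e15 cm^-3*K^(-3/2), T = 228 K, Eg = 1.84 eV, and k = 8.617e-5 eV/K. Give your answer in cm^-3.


Step 1: Compute kT = 8.617e-5 * 228 = 0.01964676 eV
Step 2: Exponent = -Eg/(2kT) = -1.84/(2*0.01964676) = -46.82706
Step 3: T^(3/2) = 228^1.5 = 3442.72
Step 4: ni = 5e15 * 3442.72 * exp(-46.82706) = 7.93e-02 cm^-3

7.93e-02


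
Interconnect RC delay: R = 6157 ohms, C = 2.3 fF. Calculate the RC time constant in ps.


Step 1: tau = R * C
Step 2: tau = 6157 * 2.3 fF = 6157 * 2.3e-15 F
Step 3: tau = 1.41611e-11 s = 14.1611 ps

14.1611


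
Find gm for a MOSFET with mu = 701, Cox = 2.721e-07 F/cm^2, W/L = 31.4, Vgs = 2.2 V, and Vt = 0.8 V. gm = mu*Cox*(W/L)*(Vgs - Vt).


Step 1: Vov = Vgs - Vt = 2.2 - 0.8 = 1.4 V
Step 2: gm = mu * Cox * (W/L) * Vov
Step 3: gm = 701 * 2.721e-07 * 31.4 * 1.4 = 8.39e-03 S

8.39e-03


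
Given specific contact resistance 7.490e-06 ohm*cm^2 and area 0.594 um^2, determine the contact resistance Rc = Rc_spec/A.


Step 1: Convert area to cm^2: 0.594 um^2 = 5.9400e-09 cm^2
Step 2: Rc = Rc_spec / A = 7.490e-06 / 5.9400e-09
Step 3: Rc = 1.26e+03 ohms

1.26e+03


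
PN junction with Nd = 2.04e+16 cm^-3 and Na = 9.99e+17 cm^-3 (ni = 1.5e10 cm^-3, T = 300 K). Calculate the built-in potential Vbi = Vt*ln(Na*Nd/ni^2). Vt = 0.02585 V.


Step 1: Compute Na*Nd/ni^2 = 9.99e+17 * 2.04e+16 / (1.5e10)^2 = 9.0576e+13
Step 2: ln(9.0576e+13) = 32.1372
Step 3: Vbi = 0.02585 * 32.1372 = 0.831 V

0.831


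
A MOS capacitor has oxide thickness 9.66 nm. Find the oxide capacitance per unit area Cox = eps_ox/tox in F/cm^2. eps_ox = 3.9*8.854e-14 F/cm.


Step 1: eps_ox = 3.9 * 8.854e-14 = 3.45306e-13 F/cm
Step 2: tox in cm = 9.66 nm * 1e-7 = 9.6600e-07 cm
Step 3: Cox = 3.45306e-13 / 9.6600e-07 = 3.57e-07 F/cm^2

3.57e-07


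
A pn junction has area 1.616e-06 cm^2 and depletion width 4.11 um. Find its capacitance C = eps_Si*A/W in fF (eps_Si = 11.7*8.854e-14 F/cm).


Step 1: eps_Si = 11.7 * 8.854e-14 = 1.035918e-12 F/cm
Step 2: W in cm = 4.11 * 1e-4 = 4.11e-04 cm
Step 3: C = 1.035918e-12 * 1.616e-06 / 4.11e-04 = 4.073099e-15 F
Step 4: C = 4.07 fF

4.07


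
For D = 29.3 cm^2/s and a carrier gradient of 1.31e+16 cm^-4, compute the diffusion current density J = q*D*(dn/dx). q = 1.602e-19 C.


Step 1: J = q * D * (dn/dx)
Step 2: J = 1.602e-19 * 29.3 * 1.31e+16
Step 3: J = 6.15e-02 A/cm^2

6.15e-02


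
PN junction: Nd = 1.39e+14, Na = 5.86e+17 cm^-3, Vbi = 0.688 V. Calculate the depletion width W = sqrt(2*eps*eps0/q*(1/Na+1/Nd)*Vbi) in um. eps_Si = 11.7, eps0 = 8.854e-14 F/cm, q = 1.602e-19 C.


Step 1: 1/Na + 1/Nd = 1/5.86e+17 + 1/1.39e+14 = 7.19595e-15
Step 2: 2*eps*eps0/q = 2*11.7*8.854e-14/1.602e-19 = 1.293281e+07
Step 3: W^2 = 1.293281e+07 * 7.19595e-15 * 0.688 = 6.40279e-08
Step 4: W = sqrt(6.40279e-08) = 2.530e-04 cm = 2.53 um

2.53


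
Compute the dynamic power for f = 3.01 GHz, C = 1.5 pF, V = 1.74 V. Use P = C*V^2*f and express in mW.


Step 1: V^2 = 1.74^2 = 3.0276 V^2
Step 2: P = C*V^2*f = 1.5e-12 F * 3.0276 * 3.01e9 Hz
Step 3: P = 1.3669614e-02 W
Step 4: P = 13.67 mW

13.67


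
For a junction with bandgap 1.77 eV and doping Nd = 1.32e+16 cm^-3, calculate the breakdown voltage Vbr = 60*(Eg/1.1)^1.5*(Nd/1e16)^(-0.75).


Step 1: Eg/1.1 = 1.77/1.1 = 1.609091
Step 2: (Eg/1.1)^1.5 = 1.609091^1.5 = 2.041131
Step 3: (Nd/1e16)^(-0.75) = (1.32)^(-0.75) = 0.812025
Step 4: Vbr = 60 * 2.041131 * 0.812025 = 99.4 V

99.4


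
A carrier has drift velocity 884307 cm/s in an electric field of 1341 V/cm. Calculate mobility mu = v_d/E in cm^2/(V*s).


Step 1: mu = v_d / E
Step 2: mu = 884307 / 1341
Step 3: mu = 659.44 cm^2/(V*s)

659.44


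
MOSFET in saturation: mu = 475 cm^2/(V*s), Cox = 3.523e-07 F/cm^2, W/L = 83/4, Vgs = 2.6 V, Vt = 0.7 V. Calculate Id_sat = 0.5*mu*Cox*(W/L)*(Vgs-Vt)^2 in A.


Step 1: Overdrive voltage Vov = Vgs - Vt = 2.6 - 0.7 = 1.9 V
Step 2: W/L = 83/4 = 20.75
Step 3: Id = 0.5 * 475 * 3.523e-07 * 20.75 * 1.9^2
Step 4: Id = 6.27e-03 A

6.27e-03


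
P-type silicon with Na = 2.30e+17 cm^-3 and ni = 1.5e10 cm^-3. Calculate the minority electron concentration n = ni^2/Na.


Step 1: Majority hole concentration p ≈ Na = 2.30e+17 cm^-3
Step 2: n = ni^2 / Na = (1.5e10)^2 / 2.30e+17
Step 3: n = 9.78e+02 cm^-3

9.78e+02


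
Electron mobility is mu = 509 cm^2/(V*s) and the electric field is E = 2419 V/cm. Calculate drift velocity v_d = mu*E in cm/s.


Step 1: v_d = mu * E
Step 2: v_d = 509 * 2419 = 1231271
Step 3: v_d = 1.23e+06 cm/s

1.23e+06


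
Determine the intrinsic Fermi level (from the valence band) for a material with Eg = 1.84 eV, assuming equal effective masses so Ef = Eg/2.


Step 1: For an intrinsic semiconductor, the Fermi level sits at midgap.
Step 2: Ef = Eg / 2 = 1.84 / 2 = 0.92 eV

0.92


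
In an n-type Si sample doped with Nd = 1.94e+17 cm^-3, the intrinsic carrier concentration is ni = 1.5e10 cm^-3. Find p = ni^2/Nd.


Step 1: Since Nd >> ni, n ≈ Nd = 1.94e+17 cm^-3
Step 2: p = ni^2 / n = (1.5e10)^2 / 1.94e+17
Step 3: p = 2.25e20 / 1.94e+17 = 1.16e+03 cm^-3

1.16e+03


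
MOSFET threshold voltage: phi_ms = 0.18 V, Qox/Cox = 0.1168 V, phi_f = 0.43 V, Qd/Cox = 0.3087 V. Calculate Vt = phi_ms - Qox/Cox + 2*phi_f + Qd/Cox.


Step 1: Vt = phi_ms - Qox/Cox + 2*phi_f + Qd/Cox
Step 2: Vt = 0.18 - 0.1168 + 2*0.43 + 0.3087
Step 3: Vt = 0.18 - 0.1168 + 0.86 + 0.3087
Step 4: Vt = 1.2319 V

1.2319


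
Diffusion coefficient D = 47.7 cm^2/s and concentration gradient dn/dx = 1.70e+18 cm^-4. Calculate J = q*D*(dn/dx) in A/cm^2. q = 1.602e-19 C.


Step 1: J = q * D * (dn/dx)
Step 2: J = 1.602e-19 * 47.7 * 1.70e+18
Step 3: J = 1.30e+01 A/cm^2

1.30e+01


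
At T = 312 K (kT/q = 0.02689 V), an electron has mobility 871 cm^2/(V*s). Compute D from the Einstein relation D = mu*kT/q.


Step 1: D = mu * (kT/q)
Step 2: D = 871 * 0.02689
Step 3: D = 23.42 cm^2/s

23.42


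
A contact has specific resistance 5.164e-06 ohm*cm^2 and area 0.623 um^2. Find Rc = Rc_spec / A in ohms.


Step 1: Convert area to cm^2: 0.623 um^2 = 6.2300e-09 cm^2
Step 2: Rc = Rc_spec / A = 5.164e-06 / 6.2300e-09
Step 3: Rc = 8.29e+02 ohms

8.29e+02


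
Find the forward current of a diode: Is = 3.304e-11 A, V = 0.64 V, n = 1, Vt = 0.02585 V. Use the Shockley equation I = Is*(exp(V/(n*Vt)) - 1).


Step 1: V/(n*Vt) = 0.64/(1*0.02585) = 24.7582
Step 2: exp(24.7582) = 5.6539e+10
Step 3: I = 3.304e-11 * (5.6539e+10 - 1) = 1.87e+00 A

1.87e+00


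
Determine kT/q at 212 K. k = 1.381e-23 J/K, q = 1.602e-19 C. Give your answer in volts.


Step 1: kT = 1.381e-23 * 212 = 2.92772e-21 J
Step 2: Vt = kT/q = 2.92772e-21 / 1.602e-19
Step 3: Vt = 0.01828 V

0.01828


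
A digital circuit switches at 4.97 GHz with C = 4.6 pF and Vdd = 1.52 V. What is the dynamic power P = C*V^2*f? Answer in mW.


Step 1: V^2 = 1.52^2 = 2.3104 V^2
Step 2: P = C*V^2*f = 4.6e-12 F * 2.3104 * 4.97e9 Hz
Step 3: P = 5.28203648e-02 W
Step 4: P = 52.82 mW

52.82


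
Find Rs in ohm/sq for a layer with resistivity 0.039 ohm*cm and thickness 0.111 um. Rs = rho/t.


Step 1: Convert thickness to cm: t = 0.111 um = 1.1100e-05 cm
Step 2: Rs = rho / t = 0.039 / 1.1100e-05
Step 3: Rs = 3513.5 ohm/sq

3513.5


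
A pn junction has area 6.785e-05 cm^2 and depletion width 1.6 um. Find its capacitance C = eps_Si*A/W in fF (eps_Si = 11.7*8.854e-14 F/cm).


Step 1: eps_Si = 11.7 * 8.854e-14 = 1.035918e-12 F/cm
Step 2: W in cm = 1.6 * 1e-4 = 1.60e-04 cm
Step 3: C = 1.035918e-12 * 6.785e-05 / 1.60e-04 = 4.392940e-13 F
Step 4: C = 439.29 fF

439.29


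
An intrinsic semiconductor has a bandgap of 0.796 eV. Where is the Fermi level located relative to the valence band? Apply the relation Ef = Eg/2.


Step 1: For an intrinsic semiconductor, the Fermi level sits at midgap.
Step 2: Ef = Eg / 2 = 0.796 / 2 = 0.398 eV

0.398


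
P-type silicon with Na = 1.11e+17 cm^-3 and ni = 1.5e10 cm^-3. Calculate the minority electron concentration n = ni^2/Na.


Step 1: Majority hole concentration p ≈ Na = 1.11e+17 cm^-3
Step 2: n = ni^2 / Na = (1.5e10)^2 / 1.11e+17
Step 3: n = 2.03e+03 cm^-3

2.03e+03


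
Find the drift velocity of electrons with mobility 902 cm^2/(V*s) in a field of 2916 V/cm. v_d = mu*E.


Step 1: v_d = mu * E
Step 2: v_d = 902 * 2916 = 2630232
Step 3: v_d = 2.63e+06 cm/s

2.63e+06


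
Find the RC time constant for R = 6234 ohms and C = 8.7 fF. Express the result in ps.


Step 1: tau = R * C
Step 2: tau = 6234 * 8.7 fF = 6234 * 8.7e-15 F
Step 3: tau = 5.42358e-11 s = 54.2358 ps

54.2358


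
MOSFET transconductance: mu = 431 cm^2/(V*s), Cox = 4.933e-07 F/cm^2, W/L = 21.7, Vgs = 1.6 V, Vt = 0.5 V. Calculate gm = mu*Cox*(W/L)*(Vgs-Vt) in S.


Step 1: Vov = Vgs - Vt = 1.6 - 0.5 = 1.1 V
Step 2: gm = mu * Cox * (W/L) * Vov
Step 3: gm = 431 * 4.933e-07 * 21.7 * 1.1 = 5.08e-03 S

5.08e-03


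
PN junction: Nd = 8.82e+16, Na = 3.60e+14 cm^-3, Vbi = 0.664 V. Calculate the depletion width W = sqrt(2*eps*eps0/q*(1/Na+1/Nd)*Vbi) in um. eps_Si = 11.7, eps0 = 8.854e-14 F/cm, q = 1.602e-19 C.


Step 1: 1/Na + 1/Nd = 1/3.60e+14 + 1/8.82e+16 = 2.78912e-15
Step 2: 2*eps*eps0/q = 2*11.7*8.854e-14/1.602e-19 = 1.293281e+07
Step 3: W^2 = 1.293281e+07 * 2.78912e-15 * 0.664 = 2.39512e-08
Step 4: W = sqrt(2.39512e-08) = 1.548e-04 cm = 1.548 um

1.548


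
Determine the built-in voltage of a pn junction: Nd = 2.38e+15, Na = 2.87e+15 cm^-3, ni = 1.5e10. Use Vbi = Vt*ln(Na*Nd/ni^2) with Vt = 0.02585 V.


Step 1: Compute Na*Nd/ni^2 = 2.87e+15 * 2.38e+15 / (1.5e10)^2 = 3.0358e+10
Step 2: ln(3.0358e+10) = 24.1363
Step 3: Vbi = 0.02585 * 24.1363 = 0.624 V

0.624


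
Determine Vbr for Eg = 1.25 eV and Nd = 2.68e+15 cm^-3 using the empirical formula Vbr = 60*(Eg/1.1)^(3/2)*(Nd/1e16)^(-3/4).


Step 1: Eg/1.1 = 1.25/1.1 = 1.136364
Step 2: (Eg/1.1)^1.5 = 1.136364^1.5 = 1.211368
Step 3: (Nd/1e16)^(-0.75) = (0.268)^(-0.75) = 2.684719
Step 4: Vbr = 60 * 1.211368 * 2.684719 = 195.1 V

195.1


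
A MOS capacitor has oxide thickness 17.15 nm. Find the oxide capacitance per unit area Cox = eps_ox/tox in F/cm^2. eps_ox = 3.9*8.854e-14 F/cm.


Step 1: eps_ox = 3.9 * 8.854e-14 = 3.45306e-13 F/cm
Step 2: tox in cm = 17.15 nm * 1e-7 = 1.7150e-06 cm
Step 3: Cox = 3.45306e-13 / 1.7150e-06 = 2.01e-07 F/cm^2

2.01e-07


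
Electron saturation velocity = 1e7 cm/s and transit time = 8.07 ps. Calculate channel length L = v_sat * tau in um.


Step 1: tau in seconds = 8.07 ps * 1e-12 = 8.0700e-12 s
Step 2: L = v_sat * tau = 1e7 * 8.0700e-12 = 8.0700e-05 cm
Step 3: L in um = 8.0700e-05 * 1e4 = 0.807 um

0.807


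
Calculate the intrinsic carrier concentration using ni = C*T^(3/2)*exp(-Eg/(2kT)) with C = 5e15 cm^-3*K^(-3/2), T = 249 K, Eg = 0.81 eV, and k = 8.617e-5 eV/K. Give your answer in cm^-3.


Step 1: Compute kT = 8.617e-5 * 249 = 0.02145633 eV
Step 2: Exponent = -Eg/(2kT) = -0.81/(2*0.02145633) = -18.87555
Step 3: T^(3/2) = 249^1.5 = 3929.15
Step 4: ni = 5e15 * 3929.15 * exp(-18.87555) = 1.25e+11 cm^-3

1.25e+11


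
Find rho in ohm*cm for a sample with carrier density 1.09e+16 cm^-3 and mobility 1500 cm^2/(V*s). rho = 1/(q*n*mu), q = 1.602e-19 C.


Step 1: sigma = q * n * mu = 1.602e-19 * 1.09e+16 * 1500 = 2.61927e+00 S/cm
Step 2: rho = 1 / sigma = 1 / 2.61927e+00 = 0.3818 ohm*cm

0.3818


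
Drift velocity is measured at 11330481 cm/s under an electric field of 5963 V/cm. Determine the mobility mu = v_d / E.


Step 1: mu = v_d / E
Step 2: mu = 11330481 / 5963
Step 3: mu = 1900.13 cm^2/(V*s)

1900.13


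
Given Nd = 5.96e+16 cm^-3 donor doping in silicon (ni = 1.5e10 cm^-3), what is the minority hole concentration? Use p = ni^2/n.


Step 1: Since Nd >> ni, n ≈ Nd = 5.96e+16 cm^-3
Step 2: p = ni^2 / n = (1.5e10)^2 / 5.96e+16
Step 3: p = 2.25e20 / 5.96e+16 = 3.78e+03 cm^-3

3.78e+03


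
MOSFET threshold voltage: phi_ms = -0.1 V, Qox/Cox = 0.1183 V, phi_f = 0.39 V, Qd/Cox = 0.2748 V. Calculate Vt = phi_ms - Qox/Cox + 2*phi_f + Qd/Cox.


Step 1: Vt = phi_ms - Qox/Cox + 2*phi_f + Qd/Cox
Step 2: Vt = -0.1 - 0.1183 + 2*0.39 + 0.2748
Step 3: Vt = -0.1 - 0.1183 + 0.78 + 0.2748
Step 4: Vt = 0.8365 V

0.8365


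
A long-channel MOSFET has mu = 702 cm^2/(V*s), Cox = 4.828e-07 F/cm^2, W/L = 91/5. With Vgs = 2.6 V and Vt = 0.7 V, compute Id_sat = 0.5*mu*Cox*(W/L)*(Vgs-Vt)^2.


Step 1: Overdrive voltage Vov = Vgs - Vt = 2.6 - 0.7 = 1.9 V
Step 2: W/L = 91/5 = 18.2
Step 3: Id = 0.5 * 702 * 4.828e-07 * 18.2 * 1.9^2
Step 4: Id = 1.11e-02 A

1.11e-02


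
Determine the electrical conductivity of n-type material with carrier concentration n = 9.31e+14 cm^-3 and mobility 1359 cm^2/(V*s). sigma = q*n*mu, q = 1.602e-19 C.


Step 1: sigma = q * n * mu
Step 2: sigma = 1.602e-19 * 9.31e+14 * 1359
Step 3: sigma = 2.027e-01 S/cm

2.027e-01


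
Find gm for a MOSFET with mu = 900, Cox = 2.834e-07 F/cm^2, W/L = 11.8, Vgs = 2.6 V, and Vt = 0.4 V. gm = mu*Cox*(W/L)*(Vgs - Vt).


Step 1: Vov = Vgs - Vt = 2.6 - 0.4 = 2.2 V
Step 2: gm = mu * Cox * (W/L) * Vov
Step 3: gm = 900 * 2.834e-07 * 11.8 * 2.2 = 6.62e-03 S

6.62e-03


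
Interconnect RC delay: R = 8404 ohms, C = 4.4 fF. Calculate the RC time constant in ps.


Step 1: tau = R * C
Step 2: tau = 8404 * 4.4 fF = 8404 * 4.4e-15 F
Step 3: tau = 3.69776e-11 s = 36.9776 ps

36.9776


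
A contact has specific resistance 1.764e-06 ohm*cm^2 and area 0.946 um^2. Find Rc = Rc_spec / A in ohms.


Step 1: Convert area to cm^2: 0.946 um^2 = 9.4600e-09 cm^2
Step 2: Rc = Rc_spec / A = 1.764e-06 / 9.4600e-09
Step 3: Rc = 1.86e+02 ohms

1.86e+02


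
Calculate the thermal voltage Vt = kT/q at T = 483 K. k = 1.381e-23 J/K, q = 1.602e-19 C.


Step 1: kT = 1.381e-23 * 483 = 6.67023e-21 J
Step 2: Vt = kT/q = 6.67023e-21 / 1.602e-19
Step 3: Vt = 0.04164 V

0.04164


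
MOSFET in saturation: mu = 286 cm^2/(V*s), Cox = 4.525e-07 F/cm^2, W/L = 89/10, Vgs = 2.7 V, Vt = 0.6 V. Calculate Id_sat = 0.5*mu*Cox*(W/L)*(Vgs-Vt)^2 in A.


Step 1: Overdrive voltage Vov = Vgs - Vt = 2.7 - 0.6 = 2.1 V
Step 2: W/L = 89/10 = 8.9
Step 3: Id = 0.5 * 286 * 4.525e-07 * 8.9 * 2.1^2
Step 4: Id = 2.54e-03 A

2.54e-03


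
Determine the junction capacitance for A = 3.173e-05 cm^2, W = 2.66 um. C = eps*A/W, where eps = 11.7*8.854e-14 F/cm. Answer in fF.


Step 1: eps_Si = 11.7 * 8.854e-14 = 1.035918e-12 F/cm
Step 2: W in cm = 2.66 * 1e-4 = 2.66e-04 cm
Step 3: C = 1.035918e-12 * 3.173e-05 / 2.66e-04 = 1.235702e-13 F
Step 4: C = 123.57 fF

123.57


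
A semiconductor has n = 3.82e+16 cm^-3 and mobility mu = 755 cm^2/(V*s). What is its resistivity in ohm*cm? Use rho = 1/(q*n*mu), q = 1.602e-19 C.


Step 1: sigma = q * n * mu = 1.602e-19 * 3.82e+16 * 755 = 4.62033e+00 S/cm
Step 2: rho = 1 / sigma = 1 / 4.62033e+00 = 0.2164 ohm*cm

0.2164


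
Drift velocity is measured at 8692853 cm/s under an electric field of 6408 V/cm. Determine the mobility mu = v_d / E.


Step 1: mu = v_d / E
Step 2: mu = 8692853 / 6408
Step 3: mu = 1356.56 cm^2/(V*s)

1356.56


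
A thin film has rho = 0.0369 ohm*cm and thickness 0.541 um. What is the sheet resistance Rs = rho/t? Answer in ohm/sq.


Step 1: Convert thickness to cm: t = 0.541 um = 5.4100e-05 cm
Step 2: Rs = rho / t = 0.0369 / 5.4100e-05
Step 3: Rs = 682.1 ohm/sq

682.1


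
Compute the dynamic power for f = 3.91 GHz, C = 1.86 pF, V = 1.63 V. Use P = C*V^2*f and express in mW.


Step 1: V^2 = 1.63^2 = 2.6569 V^2
Step 2: P = C*V^2*f = 1.86e-12 F * 2.6569 * 3.91e9 Hz
Step 3: P = 1.932257094e-02 W
Step 4: P = 19.323 mW

19.323


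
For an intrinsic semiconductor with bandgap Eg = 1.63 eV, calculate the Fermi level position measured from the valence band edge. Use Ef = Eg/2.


Step 1: For an intrinsic semiconductor, the Fermi level sits at midgap.
Step 2: Ef = Eg / 2 = 1.63 / 2 = 0.815 eV

0.815


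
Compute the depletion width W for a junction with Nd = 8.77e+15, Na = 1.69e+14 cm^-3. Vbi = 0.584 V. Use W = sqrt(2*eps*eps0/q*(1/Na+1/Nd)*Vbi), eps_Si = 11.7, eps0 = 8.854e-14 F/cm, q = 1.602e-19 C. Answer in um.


Step 1: 1/Na + 1/Nd = 1/1.69e+14 + 1/8.77e+15 = 6.03118e-15
Step 2: 2*eps*eps0/q = 2*11.7*8.854e-14/1.602e-19 = 1.293281e+07
Step 3: W^2 = 1.293281e+07 * 6.03118e-15 * 0.584 = 4.55521e-08
Step 4: W = sqrt(4.55521e-08) = 2.134e-04 cm = 2.134 um

2.134


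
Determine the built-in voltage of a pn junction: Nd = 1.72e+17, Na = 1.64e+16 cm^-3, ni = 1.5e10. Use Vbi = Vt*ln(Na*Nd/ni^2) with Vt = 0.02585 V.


Step 1: Compute Na*Nd/ni^2 = 1.64e+16 * 1.72e+17 / (1.5e10)^2 = 1.2537e+13
Step 2: ln(1.2537e+13) = 30.1597
Step 3: Vbi = 0.02585 * 30.1597 = 0.78 V

0.78


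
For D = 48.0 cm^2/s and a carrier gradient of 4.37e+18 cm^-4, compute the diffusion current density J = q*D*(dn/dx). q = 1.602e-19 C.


Step 1: J = q * D * (dn/dx)
Step 2: J = 1.602e-19 * 48.0 * 4.37e+18
Step 3: J = 3.36e+01 A/cm^2

3.36e+01


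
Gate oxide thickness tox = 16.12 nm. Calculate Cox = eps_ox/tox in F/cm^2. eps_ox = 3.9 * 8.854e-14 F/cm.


Step 1: eps_ox = 3.9 * 8.854e-14 = 3.45306e-13 F/cm
Step 2: tox in cm = 16.12 nm * 1e-7 = 1.6120e-06 cm
Step 3: Cox = 3.45306e-13 / 1.6120e-06 = 2.14e-07 F/cm^2

2.14e-07


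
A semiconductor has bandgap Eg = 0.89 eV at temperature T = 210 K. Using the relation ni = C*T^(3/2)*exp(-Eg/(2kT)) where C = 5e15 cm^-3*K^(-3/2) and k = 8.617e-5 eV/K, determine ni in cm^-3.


Step 1: Compute kT = 8.617e-5 * 210 = 0.0180957 eV
Step 2: Exponent = -Eg/(2kT) = -0.89/(2*0.0180957) = -24.59148
Step 3: T^(3/2) = 210^1.5 = 3043.19
Step 4: ni = 5e15 * 3043.19 * exp(-24.59148) = 3.18e+08 cm^-3

3.18e+08


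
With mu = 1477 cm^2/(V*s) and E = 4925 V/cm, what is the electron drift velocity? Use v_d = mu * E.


Step 1: v_d = mu * E
Step 2: v_d = 1477 * 4925 = 7274225
Step 3: v_d = 7.27e+06 cm/s

7.27e+06


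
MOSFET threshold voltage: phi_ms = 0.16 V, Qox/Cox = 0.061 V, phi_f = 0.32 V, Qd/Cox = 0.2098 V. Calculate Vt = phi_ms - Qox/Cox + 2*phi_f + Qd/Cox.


Step 1: Vt = phi_ms - Qox/Cox + 2*phi_f + Qd/Cox
Step 2: Vt = 0.16 - 0.061 + 2*0.32 + 0.2098
Step 3: Vt = 0.16 - 0.061 + 0.64 + 0.2098
Step 4: Vt = 0.9488 V

0.9488


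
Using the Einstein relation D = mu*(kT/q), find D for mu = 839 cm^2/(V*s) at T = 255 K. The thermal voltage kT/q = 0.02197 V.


Step 1: D = mu * (kT/q)
Step 2: D = 839 * 0.02197
Step 3: D = 18.43 cm^2/s

18.43


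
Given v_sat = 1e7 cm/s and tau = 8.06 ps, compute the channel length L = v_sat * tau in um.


Step 1: tau in seconds = 8.06 ps * 1e-12 = 8.0600e-12 s
Step 2: L = v_sat * tau = 1e7 * 8.0600e-12 = 8.0600e-05 cm
Step 3: L in um = 8.0600e-05 * 1e4 = 0.806 um

0.806


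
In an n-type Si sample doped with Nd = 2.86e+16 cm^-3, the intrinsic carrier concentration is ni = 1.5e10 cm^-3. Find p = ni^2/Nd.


Step 1: Since Nd >> ni, n ≈ Nd = 2.86e+16 cm^-3
Step 2: p = ni^2 / n = (1.5e10)^2 / 2.86e+16
Step 3: p = 2.25e20 / 2.86e+16 = 7.87e+03 cm^-3

7.87e+03


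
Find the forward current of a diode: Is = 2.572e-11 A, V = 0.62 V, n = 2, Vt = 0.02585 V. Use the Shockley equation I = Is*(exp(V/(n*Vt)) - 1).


Step 1: V/(n*Vt) = 0.62/(2*0.02585) = 11.9923
Step 2: exp(11.9923) = 1.6151e+05
Step 3: I = 2.572e-11 * (1.6151e+05 - 1) = 4.15e-06 A

4.15e-06


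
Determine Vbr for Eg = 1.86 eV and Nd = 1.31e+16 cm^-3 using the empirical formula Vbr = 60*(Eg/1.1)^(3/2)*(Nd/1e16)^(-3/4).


Step 1: Eg/1.1 = 1.86/1.1 = 1.690909
Step 2: (Eg/1.1)^1.5 = 1.690909^1.5 = 2.198773
Step 3: (Nd/1e16)^(-0.75) = (1.31)^(-0.75) = 0.816670
Step 4: Vbr = 60 * 2.198773 * 0.816670 = 107.7 V

107.7


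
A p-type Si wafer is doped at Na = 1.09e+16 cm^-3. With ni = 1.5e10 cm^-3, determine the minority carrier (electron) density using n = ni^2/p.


Step 1: Majority hole concentration p ≈ Na = 1.09e+16 cm^-3
Step 2: n = ni^2 / Na = (1.5e10)^2 / 1.09e+16
Step 3: n = 2.06e+04 cm^-3

2.06e+04


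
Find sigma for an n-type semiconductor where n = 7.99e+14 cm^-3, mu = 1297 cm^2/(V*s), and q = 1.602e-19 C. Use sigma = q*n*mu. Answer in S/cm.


Step 1: sigma = q * n * mu
Step 2: sigma = 1.602e-19 * 7.99e+14 * 1297
Step 3: sigma = 1.660e-01 S/cm

1.660e-01


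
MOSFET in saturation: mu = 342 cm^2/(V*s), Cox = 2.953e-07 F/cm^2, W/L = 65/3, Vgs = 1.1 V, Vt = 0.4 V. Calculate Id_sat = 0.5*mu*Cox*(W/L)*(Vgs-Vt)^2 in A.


Step 1: Overdrive voltage Vov = Vgs - Vt = 1.1 - 0.4 = 0.7 V
Step 2: W/L = 65/3 = 21.6667
Step 3: Id = 0.5 * 342 * 2.953e-07 * 21.6667 * 0.7^2
Step 4: Id = 5.36e-04 A

5.36e-04


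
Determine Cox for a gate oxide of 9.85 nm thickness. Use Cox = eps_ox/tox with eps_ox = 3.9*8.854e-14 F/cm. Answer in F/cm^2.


Step 1: eps_ox = 3.9 * 8.854e-14 = 3.45306e-13 F/cm
Step 2: tox in cm = 9.85 nm * 1e-7 = 9.8500e-07 cm
Step 3: Cox = 3.45306e-13 / 9.8500e-07 = 3.51e-07 F/cm^2

3.51e-07


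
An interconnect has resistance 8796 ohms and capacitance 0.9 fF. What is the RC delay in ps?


Step 1: tau = R * C
Step 2: tau = 8796 * 0.9 fF = 8796 * 9.0e-16 F
Step 3: tau = 7.9164e-12 s = 7.9164 ps

7.9164


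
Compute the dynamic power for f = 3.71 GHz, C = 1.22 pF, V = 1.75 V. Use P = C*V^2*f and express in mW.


Step 1: V^2 = 1.75^2 = 3.0625 V^2
Step 2: P = C*V^2*f = 1.22e-12 F * 3.0625 * 3.71e9 Hz
Step 3: P = 1.38614875e-02 W
Step 4: P = 13.861 mW

13.861


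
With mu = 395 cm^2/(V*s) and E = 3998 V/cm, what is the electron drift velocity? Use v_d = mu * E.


Step 1: v_d = mu * E
Step 2: v_d = 395 * 3998 = 1579210
Step 3: v_d = 1.58e+06 cm/s

1.58e+06


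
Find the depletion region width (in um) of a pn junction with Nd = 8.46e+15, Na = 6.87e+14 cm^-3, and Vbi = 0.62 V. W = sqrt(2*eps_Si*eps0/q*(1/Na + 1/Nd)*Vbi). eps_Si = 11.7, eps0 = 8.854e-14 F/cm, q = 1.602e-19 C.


Step 1: 1/Na + 1/Nd = 1/6.87e+14 + 1/8.46e+15 = 1.57381e-15
Step 2: 2*eps*eps0/q = 2*11.7*8.854e-14/1.602e-19 = 1.293281e+07
Step 3: W^2 = 1.293281e+07 * 1.57381e-15 * 0.62 = 1.26193e-08
Step 4: W = sqrt(1.26193e-08) = 1.123e-04 cm = 1.123 um

1.123


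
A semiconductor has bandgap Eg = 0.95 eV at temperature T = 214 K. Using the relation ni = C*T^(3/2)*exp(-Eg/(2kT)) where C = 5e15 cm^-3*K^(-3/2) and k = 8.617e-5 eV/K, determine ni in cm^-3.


Step 1: Compute kT = 8.617e-5 * 214 = 0.01844038 eV
Step 2: Exponent = -Eg/(2kT) = -0.95/(2*0.01844038) = -25.75869
Step 3: T^(3/2) = 214^1.5 = 3130.55
Step 4: ni = 5e15 * 3130.55 * exp(-25.75869) = 1.02e+08 cm^-3

1.02e+08


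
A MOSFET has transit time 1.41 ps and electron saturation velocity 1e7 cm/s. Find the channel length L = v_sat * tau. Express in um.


Step 1: tau in seconds = 1.41 ps * 1e-12 = 1.4100e-12 s
Step 2: L = v_sat * tau = 1e7 * 1.4100e-12 = 1.4100e-05 cm
Step 3: L in um = 1.4100e-05 * 1e4 = 0.141 um

0.141


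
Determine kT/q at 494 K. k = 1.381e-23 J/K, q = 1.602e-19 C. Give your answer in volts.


Step 1: kT = 1.381e-23 * 494 = 6.82214e-21 J
Step 2: Vt = kT/q = 6.82214e-21 / 1.602e-19
Step 3: Vt = 0.04259 V

0.04259


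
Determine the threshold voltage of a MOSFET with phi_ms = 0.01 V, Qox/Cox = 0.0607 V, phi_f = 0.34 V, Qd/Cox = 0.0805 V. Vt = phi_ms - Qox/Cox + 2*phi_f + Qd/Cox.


Step 1: Vt = phi_ms - Qox/Cox + 2*phi_f + Qd/Cox
Step 2: Vt = 0.01 - 0.0607 + 2*0.34 + 0.0805
Step 3: Vt = 0.01 - 0.0607 + 0.68 + 0.0805
Step 4: Vt = 0.7098 V

0.7098


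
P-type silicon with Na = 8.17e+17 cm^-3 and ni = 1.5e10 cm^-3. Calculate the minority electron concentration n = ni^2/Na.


Step 1: Majority hole concentration p ≈ Na = 8.17e+17 cm^-3
Step 2: n = ni^2 / Na = (1.5e10)^2 / 8.17e+17
Step 3: n = 2.75e+02 cm^-3

2.75e+02


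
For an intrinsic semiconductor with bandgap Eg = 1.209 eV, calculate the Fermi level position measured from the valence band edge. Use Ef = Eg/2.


Step 1: For an intrinsic semiconductor, the Fermi level sits at midgap.
Step 2: Ef = Eg / 2 = 1.209 / 2 = 0.6045 eV

0.6045


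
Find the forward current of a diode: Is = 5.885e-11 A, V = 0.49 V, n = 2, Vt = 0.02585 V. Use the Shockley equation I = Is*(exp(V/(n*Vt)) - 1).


Step 1: V/(n*Vt) = 0.49/(2*0.02585) = 9.4778
Step 2: exp(9.4778) = 1.3066e+04
Step 3: I = 5.885e-11 * (1.3066e+04 - 1) = 7.69e-07 A

7.69e-07


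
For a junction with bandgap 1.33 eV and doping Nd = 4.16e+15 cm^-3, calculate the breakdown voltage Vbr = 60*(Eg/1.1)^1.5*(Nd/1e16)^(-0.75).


Step 1: Eg/1.1 = 1.33/1.1 = 1.209091
Step 2: (Eg/1.1)^1.5 = 1.209091^1.5 = 1.329500
Step 3: (Nd/1e16)^(-0.75) = (0.416)^(-0.75) = 1.930545
Step 4: Vbr = 60 * 1.329500 * 1.930545 = 154.0 V

154.0


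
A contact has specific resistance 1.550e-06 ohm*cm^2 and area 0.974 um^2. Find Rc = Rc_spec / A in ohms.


Step 1: Convert area to cm^2: 0.974 um^2 = 9.7400e-09 cm^2
Step 2: Rc = Rc_spec / A = 1.550e-06 / 9.7400e-09
Step 3: Rc = 1.59e+02 ohms

1.59e+02


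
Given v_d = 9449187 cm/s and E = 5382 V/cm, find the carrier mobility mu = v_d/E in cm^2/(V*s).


Step 1: mu = v_d / E
Step 2: mu = 9449187 / 5382
Step 3: mu = 1755.7 cm^2/(V*s)

1755.7


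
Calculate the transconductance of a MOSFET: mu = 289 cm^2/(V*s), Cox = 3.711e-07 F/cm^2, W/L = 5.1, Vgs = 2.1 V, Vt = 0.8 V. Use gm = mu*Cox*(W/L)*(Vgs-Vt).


Step 1: Vov = Vgs - Vt = 2.1 - 0.8 = 1.3 V
Step 2: gm = mu * Cox * (W/L) * Vov
Step 3: gm = 289 * 3.711e-07 * 5.1 * 1.3 = 7.11e-04 S

7.11e-04


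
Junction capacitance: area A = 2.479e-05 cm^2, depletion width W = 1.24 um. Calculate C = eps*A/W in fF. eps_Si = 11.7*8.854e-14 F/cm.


Step 1: eps_Si = 11.7 * 8.854e-14 = 1.035918e-12 F/cm
Step 2: W in cm = 1.24 * 1e-4 = 1.24e-04 cm
Step 3: C = 1.035918e-12 * 2.479e-05 / 1.24e-04 = 2.071001e-13 F
Step 4: C = 207.1 fF

207.1


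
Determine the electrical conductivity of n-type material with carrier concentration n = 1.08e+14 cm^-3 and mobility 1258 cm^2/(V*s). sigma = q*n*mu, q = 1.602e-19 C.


Step 1: sigma = q * n * mu
Step 2: sigma = 1.602e-19 * 1.08e+14 * 1258
Step 3: sigma = 2.177e-02 S/cm

2.177e-02


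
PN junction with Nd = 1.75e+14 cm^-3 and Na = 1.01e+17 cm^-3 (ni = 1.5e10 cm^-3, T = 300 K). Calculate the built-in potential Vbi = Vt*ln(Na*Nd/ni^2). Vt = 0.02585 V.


Step 1: Compute Na*Nd/ni^2 = 1.01e+17 * 1.75e+14 / (1.5e10)^2 = 7.8556e+10
Step 2: ln(7.8556e+10) = 25.0871
Step 3: Vbi = 0.02585 * 25.0871 = 0.649 V

0.649


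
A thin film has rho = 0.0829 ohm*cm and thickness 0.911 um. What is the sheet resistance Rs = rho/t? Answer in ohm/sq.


Step 1: Convert thickness to cm: t = 0.911 um = 9.1100e-05 cm
Step 2: Rs = rho / t = 0.0829 / 9.1100e-05
Step 3: Rs = 910.0 ohm/sq

910.0


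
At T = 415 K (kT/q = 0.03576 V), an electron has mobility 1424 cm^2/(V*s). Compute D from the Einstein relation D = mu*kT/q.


Step 1: D = mu * (kT/q)
Step 2: D = 1424 * 0.03576
Step 3: D = 50.92 cm^2/s

50.92


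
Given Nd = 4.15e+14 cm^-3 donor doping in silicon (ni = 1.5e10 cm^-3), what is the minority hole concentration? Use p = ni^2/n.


Step 1: Since Nd >> ni, n ≈ Nd = 4.15e+14 cm^-3
Step 2: p = ni^2 / n = (1.5e10)^2 / 4.15e+14
Step 3: p = 2.25e20 / 4.15e+14 = 5.42e+05 cm^-3

5.42e+05


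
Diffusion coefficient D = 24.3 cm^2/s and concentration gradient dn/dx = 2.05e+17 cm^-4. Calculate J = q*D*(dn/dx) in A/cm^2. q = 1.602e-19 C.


Step 1: J = q * D * (dn/dx)
Step 2: J = 1.602e-19 * 24.3 * 2.05e+17
Step 3: J = 7.98e-01 A/cm^2

7.98e-01


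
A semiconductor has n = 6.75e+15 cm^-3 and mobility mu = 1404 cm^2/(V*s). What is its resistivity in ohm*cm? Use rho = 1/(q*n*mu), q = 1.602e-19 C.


Step 1: sigma = q * n * mu = 1.602e-19 * 6.75e+15 * 1404 = 1.51822e+00 S/cm
Step 2: rho = 1 / sigma = 1 / 1.51822e+00 = 0.6587 ohm*cm

0.6587


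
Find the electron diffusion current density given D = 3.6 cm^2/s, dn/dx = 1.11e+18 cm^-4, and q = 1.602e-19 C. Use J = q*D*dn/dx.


Step 1: J = q * D * (dn/dx)
Step 2: J = 1.602e-19 * 3.6 * 1.11e+18
Step 3: J = 6.40e-01 A/cm^2

6.40e-01


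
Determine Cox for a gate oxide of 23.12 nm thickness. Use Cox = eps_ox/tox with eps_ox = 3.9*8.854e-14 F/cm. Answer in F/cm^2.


Step 1: eps_ox = 3.9 * 8.854e-14 = 3.45306e-13 F/cm
Step 2: tox in cm = 23.12 nm * 1e-7 = 2.3120e-06 cm
Step 3: Cox = 3.45306e-13 / 2.3120e-06 = 1.49e-07 F/cm^2

1.49e-07


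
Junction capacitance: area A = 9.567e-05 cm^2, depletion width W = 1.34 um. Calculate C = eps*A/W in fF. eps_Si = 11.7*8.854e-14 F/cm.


Step 1: eps_Si = 11.7 * 8.854e-14 = 1.035918e-12 F/cm
Step 2: W in cm = 1.34 * 1e-4 = 1.34e-04 cm
Step 3: C = 1.035918e-12 * 9.567e-05 / 1.34e-04 = 7.395991e-13 F
Step 4: C = 739.6 fF

739.6


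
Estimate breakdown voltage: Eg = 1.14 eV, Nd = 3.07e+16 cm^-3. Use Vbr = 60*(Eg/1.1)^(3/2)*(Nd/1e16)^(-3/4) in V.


Step 1: Eg/1.1 = 1.14/1.1 = 1.036364
Step 2: (Eg/1.1)^1.5 = 1.036364^1.5 = 1.055039
Step 3: (Nd/1e16)^(-0.75) = (3.07)^(-0.75) = 0.431168
Step 4: Vbr = 60 * 1.055039 * 0.431168 = 27.3 V

27.3


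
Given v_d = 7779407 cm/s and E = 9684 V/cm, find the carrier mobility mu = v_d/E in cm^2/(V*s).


Step 1: mu = v_d / E
Step 2: mu = 7779407 / 9684
Step 3: mu = 803.33 cm^2/(V*s)

803.33


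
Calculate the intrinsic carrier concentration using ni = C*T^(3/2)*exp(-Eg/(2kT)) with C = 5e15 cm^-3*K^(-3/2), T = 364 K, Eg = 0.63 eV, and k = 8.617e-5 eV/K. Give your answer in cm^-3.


Step 1: Compute kT = 8.617e-5 * 364 = 0.03136588 eV
Step 2: Exponent = -Eg/(2kT) = -0.63/(2*0.03136588) = -10.04276
Step 3: T^(3/2) = 364^1.5 = 6944.68
Step 4: ni = 5e15 * 6944.68 * exp(-10.04276) = 1.51e+15 cm^-3

1.51e+15


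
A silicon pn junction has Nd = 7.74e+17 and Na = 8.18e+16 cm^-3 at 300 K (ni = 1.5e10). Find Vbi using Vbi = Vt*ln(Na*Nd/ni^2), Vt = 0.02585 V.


Step 1: Compute Na*Nd/ni^2 = 8.18e+16 * 7.74e+17 / (1.5e10)^2 = 2.8139e+14
Step 2: ln(2.8139e+14) = 33.2708
Step 3: Vbi = 0.02585 * 33.2708 = 0.86 V

0.86


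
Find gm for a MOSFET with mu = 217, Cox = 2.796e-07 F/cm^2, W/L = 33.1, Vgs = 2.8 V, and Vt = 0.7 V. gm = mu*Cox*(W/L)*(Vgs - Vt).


Step 1: Vov = Vgs - Vt = 2.8 - 0.7 = 2.1 V
Step 2: gm = mu * Cox * (W/L) * Vov
Step 3: gm = 217 * 2.796e-07 * 33.1 * 2.1 = 4.22e-03 S

4.22e-03


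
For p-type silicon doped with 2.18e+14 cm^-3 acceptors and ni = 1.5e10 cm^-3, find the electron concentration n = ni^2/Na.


Step 1: Majority hole concentration p ≈ Na = 2.18e+14 cm^-3
Step 2: n = ni^2 / Na = (1.5e10)^2 / 2.18e+14
Step 3: n = 1.03e+06 cm^-3

1.03e+06


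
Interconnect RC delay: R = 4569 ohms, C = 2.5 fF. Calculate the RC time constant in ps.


Step 1: tau = R * C
Step 2: tau = 4569 * 2.5 fF = 4569 * 2.5e-15 F
Step 3: tau = 1.14225e-11 s = 11.4225 ps

11.4225


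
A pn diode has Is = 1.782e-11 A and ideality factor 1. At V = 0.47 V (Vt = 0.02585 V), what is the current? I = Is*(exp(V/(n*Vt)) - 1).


Step 1: V/(n*Vt) = 0.47/(1*0.02585) = 18.1818
Step 2: exp(18.1818) = 7.8751e+07
Step 3: I = 1.782e-11 * (7.8751e+07 - 1) = 1.40e-03 A

1.40e-03


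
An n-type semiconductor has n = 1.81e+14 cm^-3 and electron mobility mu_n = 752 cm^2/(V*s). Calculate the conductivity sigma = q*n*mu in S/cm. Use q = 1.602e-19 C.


Step 1: sigma = q * n * mu
Step 2: sigma = 1.602e-19 * 1.81e+14 * 752
Step 3: sigma = 2.181e-02 S/cm

2.181e-02


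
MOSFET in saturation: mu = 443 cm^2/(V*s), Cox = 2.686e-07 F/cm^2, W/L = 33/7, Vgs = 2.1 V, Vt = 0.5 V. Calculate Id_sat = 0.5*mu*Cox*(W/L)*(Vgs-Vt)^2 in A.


Step 1: Overdrive voltage Vov = Vgs - Vt = 2.1 - 0.5 = 1.6 V
Step 2: W/L = 33/7 = 4.71429
Step 3: Id = 0.5 * 443 * 2.686e-07 * 4.71429 * 1.6^2
Step 4: Id = 7.18e-04 A

7.18e-04


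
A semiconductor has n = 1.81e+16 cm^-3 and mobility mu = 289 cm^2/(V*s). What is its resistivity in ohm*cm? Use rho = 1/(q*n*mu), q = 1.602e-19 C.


Step 1: sigma = q * n * mu = 1.602e-19 * 1.81e+16 * 289 = 8.37990e-01 S/cm
Step 2: rho = 1 / sigma = 1 / 8.37990e-01 = 1.193 ohm*cm

1.193


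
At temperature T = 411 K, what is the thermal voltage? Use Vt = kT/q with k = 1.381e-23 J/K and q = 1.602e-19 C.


Step 1: kT = 1.381e-23 * 411 = 5.67591e-21 J
Step 2: Vt = kT/q = 5.67591e-21 / 1.602e-19
Step 3: Vt = 0.03543 V

0.03543


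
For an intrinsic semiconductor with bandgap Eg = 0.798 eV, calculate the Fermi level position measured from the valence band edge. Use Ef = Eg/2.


Step 1: For an intrinsic semiconductor, the Fermi level sits at midgap.
Step 2: Ef = Eg / 2 = 0.798 / 2 = 0.399 eV

0.399


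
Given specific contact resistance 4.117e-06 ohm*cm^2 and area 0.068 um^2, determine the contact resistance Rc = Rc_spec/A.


Step 1: Convert area to cm^2: 0.068 um^2 = 6.8000e-10 cm^2
Step 2: Rc = Rc_spec / A = 4.117e-06 / 6.8000e-10
Step 3: Rc = 6.05e+03 ohms

6.05e+03


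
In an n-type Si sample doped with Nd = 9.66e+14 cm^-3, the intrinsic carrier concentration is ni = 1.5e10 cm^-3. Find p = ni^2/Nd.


Step 1: Since Nd >> ni, n ≈ Nd = 9.66e+14 cm^-3
Step 2: p = ni^2 / n = (1.5e10)^2 / 9.66e+14
Step 3: p = 2.25e20 / 9.66e+14 = 2.33e+05 cm^-3

2.33e+05


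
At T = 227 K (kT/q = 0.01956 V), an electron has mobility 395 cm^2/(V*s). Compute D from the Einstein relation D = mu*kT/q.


Step 1: D = mu * (kT/q)
Step 2: D = 395 * 0.01956
Step 3: D = 7.73 cm^2/s

7.73


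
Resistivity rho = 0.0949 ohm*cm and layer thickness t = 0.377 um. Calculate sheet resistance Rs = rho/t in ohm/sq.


Step 1: Convert thickness to cm: t = 0.377 um = 3.7700e-05 cm
Step 2: Rs = rho / t = 0.0949 / 3.7700e-05
Step 3: Rs = 2517.2 ohm/sq

2517.2


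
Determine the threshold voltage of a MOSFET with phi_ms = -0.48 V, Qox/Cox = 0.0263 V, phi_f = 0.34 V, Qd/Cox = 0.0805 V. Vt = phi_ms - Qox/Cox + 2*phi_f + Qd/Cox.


Step 1: Vt = phi_ms - Qox/Cox + 2*phi_f + Qd/Cox
Step 2: Vt = -0.48 - 0.0263 + 2*0.34 + 0.0805
Step 3: Vt = -0.48 - 0.0263 + 0.68 + 0.0805
Step 4: Vt = 0.2542 V

0.2542


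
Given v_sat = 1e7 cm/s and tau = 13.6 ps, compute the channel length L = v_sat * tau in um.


Step 1: tau in seconds = 13.6 ps * 1e-12 = 1.3600e-11 s
Step 2: L = v_sat * tau = 1e7 * 1.3600e-11 = 1.3600e-04 cm
Step 3: L in um = 1.3600e-04 * 1e4 = 1.36 um

1.36
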